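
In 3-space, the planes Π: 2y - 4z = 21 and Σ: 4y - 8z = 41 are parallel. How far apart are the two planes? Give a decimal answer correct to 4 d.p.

0.1118

Rescale Σ by 1/2: 2y - 4z = 41/2. Then distance = |21 − (41/2)| / √20 ≈ 0.1118.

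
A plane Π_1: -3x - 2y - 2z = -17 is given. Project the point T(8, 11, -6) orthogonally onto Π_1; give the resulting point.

Foot = T − λn with λ = (n·T − d)/|n|² = (-34 − (-17))/17 = -1.
Foot = (8, 11, -6) − (-1)·(-3, -2, -2) = (5, 9, -8).

(5, 9, -8)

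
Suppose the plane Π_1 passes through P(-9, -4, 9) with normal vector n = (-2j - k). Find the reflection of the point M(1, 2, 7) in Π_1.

(1, -6, 3)

Π_1: n·r = n·P gives -2y - z = -1.
λ = (n·M − d)/|n|² = (-11 − (-1))/5 = -2.
Reflection = M − 2λn = (1, 2, 7) − (-4)·(0, -2, -1) = (1, -6, 3).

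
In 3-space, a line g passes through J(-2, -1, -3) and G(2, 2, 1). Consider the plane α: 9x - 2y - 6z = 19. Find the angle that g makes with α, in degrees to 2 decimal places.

A direction vector for g is G − J = (4, 3, 4).
sin θ = |n·v| / (|n||v|) = |6| / (√121 · √41) = 0.08519.
θ ≈ 4.89°.

4.89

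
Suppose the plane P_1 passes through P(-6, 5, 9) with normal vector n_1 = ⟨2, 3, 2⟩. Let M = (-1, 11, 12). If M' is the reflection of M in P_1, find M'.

P_1: n_1·r = n_1·P gives 2x + 3y + 2z = 21.
λ = (n·M − d)/|n|² = (55 − 21)/17 = 2.
Reflection = M − 2λn = (-1, 11, 12) − 4·(2, 3, 2) = (-9, -1, 4).

(-9, -1, 4)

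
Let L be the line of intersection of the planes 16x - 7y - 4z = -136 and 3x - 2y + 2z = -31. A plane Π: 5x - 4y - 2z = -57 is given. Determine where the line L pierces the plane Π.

Direction of L: (16, -7, -4) × (3, -2, 2) = (-22, -44, -11).
A point on L: solving the two plane equations with x = -1 gives (-1, 16, 2).
Substitute r = (-1, 16, 2) + t(-22, -44, -11) into the plane: -73 + 88t = -57, so t = 2/11.
Intersection: (-1, 16, 2) + (2/11)·(-22, -44, -11) = (-5, 8, 0).

(-5, 8, 0)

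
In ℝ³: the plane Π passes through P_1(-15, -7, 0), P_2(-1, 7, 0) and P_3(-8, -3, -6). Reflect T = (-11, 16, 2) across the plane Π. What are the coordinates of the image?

(5, 0, 10)

P_1P_2 = (14, 14, 0), P_1P_3 = (7, 4, -6); a normal to Π is P_1P_2 × P_1P_3 = (-84, 84, -42).
Using P_1: Π has equation -84x + 84y - 42z = 672.
λ = (n·T − d)/|n|² = (2184 − 672)/15876 = 2/21.
Reflection = T − 2λn = (-11, 16, 2) − (4/21)·(-84, 84, -42) = (5, 0, 10).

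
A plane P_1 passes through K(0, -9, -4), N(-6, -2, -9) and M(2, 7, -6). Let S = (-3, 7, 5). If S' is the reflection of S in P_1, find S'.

(9, 3, -15)

KN = (-6, 7, -5), KM = (2, 16, -2); a normal to P_1 is KN × KM = (66, -22, -110).
Using K: P_1 has equation 66x - 22y - 110z = 638.
λ = (n·S − d)/|n|² = (-902 − 638)/16940 = -1/11.
Reflection = S − 2λn = (-3, 7, 5) − (-2/11)·(66, -22, -110) = (9, 3, -15).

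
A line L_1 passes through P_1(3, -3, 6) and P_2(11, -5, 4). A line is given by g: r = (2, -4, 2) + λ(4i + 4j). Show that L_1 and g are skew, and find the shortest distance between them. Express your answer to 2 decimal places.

3.85

A direction vector for L_1 is P_2 − P_1 = (8, -2, -2).
Common perpendicular direction n = (8, -2, -2) × (4, 4, 0) = (8, -8, 40).
With w = (2, -4, 2) − (3, -3, 6) = (-1, -1, -4), w · n = -160.
Since n ≠ 0 the lines are not parallel, and w · n = -160 ≠ 0 so they do not intersect; hence they are skew.
Distance = |w · n| / |n| = |-160| / √1728 ≈ 3.85.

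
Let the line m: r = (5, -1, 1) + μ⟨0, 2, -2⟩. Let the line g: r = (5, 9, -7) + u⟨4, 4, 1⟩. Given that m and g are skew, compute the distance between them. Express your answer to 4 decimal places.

1.0596

Common perpendicular direction n = (0, 2, -2) × (4, 4, 1) = (10, -8, -8).
With w = (5, 9, -7) − (5, -1, 1) = (0, 10, -8), w · n = -16.
Distance = |w · n| / |n| = |-16| / √228 ≈ 1.0596.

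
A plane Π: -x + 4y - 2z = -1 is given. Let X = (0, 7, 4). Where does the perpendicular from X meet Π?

Foot = X − λn with λ = (n·X − d)/|n|² = (20 − (-1))/21 = 1.
Foot = (0, 7, 4) − 1·(-1, 4, -2) = (1, 3, 6).

(1, 3, 6)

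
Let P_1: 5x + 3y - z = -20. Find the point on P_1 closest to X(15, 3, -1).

(0, -6, 2)

Foot = X − λn with λ = (n·X − d)/|n|² = (85 − (-20))/35 = 3.
Foot = (15, 3, -1) − 3·(5, 3, -1) = (0, -6, 2).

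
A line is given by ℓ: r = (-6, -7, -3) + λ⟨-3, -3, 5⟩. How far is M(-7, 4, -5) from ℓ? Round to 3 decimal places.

Taking (-6, -7, -3) on ℓ with direction v = (-3, -3, 5): w = M − (-6, -7, -3) = (-1, 11, -2), and w × v = (49, 11, 36).
Distance = |w × v| / |v| = √3818 / √43 ≈ 9.423.

9.423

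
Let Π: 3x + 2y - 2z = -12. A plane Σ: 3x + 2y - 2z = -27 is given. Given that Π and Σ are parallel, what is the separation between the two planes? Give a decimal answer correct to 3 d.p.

3.638

Same normal n = (3, 2, -2) with |n| = √17; distance = |-12 − (-27)| / |n| = 15/√17 ≈ 3.638.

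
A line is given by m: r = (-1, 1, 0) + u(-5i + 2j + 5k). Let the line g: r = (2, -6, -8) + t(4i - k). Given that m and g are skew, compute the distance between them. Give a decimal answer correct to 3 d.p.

Common perpendicular direction n = (-5, 2, 5) × (4, 0, -1) = (-2, 15, -8).
With w = (2, -6, -8) − (-1, 1, 0) = (3, -7, -8), w · n = -47.
Distance = |w · n| / |n| = |-47| / √293 ≈ 2.746.

2.746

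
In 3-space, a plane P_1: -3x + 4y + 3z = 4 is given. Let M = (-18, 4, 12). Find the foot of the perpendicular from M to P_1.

(-9, -8, 3)

Foot = M − λn with λ = (n·M − d)/|n|² = (106 − 4)/34 = 3.
Foot = (-18, 4, 12) − 3·(-3, 4, 3) = (-9, -8, 3).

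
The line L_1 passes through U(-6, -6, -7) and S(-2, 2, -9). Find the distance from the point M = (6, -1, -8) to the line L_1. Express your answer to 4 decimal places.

A direction vector for L_1 is S − U = (4, 8, -2).
Taking (-6, -6, -7) on L_1 with direction v = (4, 8, -2): w = M − (-6, -6, -7) = (12, 5, -1), and w × v = (-2, 20, 76).
Distance = |w × v| / |v| = √6180 / √84 ≈ 8.5774.

8.5774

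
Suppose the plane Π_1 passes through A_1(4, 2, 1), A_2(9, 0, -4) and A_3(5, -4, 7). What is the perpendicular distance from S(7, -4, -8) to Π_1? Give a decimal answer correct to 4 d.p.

A_1A_2 = (5, -2, -5), A_1A_3 = (1, -6, 6); a normal to Π_1 is A_1A_2 × A_1A_3 = (-42, -35, -28).
Using A_1: Π_1 has equation -42x - 35y - 28z = -266.
n·S − d = (-42)·(7) + (-35)·(-4) + (-28)·(-8) − (-266) = 336; |n| = √3773.
Distance = |336| / √3773 = 336/√3773 ≈ 5.4701.

5.4701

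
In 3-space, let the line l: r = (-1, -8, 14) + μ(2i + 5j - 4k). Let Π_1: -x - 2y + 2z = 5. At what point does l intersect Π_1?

(3, 2, 6)

Substitute r = (-1, -8, 14) + t(2, 5, -4) into the plane: 45 + (-20)t = 5, so t = 2.
Intersection: (-1, -8, 14) + 2·(2, 5, -4) = (3, 2, 6).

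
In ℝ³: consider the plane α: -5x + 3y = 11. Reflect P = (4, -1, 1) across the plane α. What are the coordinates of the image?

(-6, 5, 1)

λ = (n·P − d)/|n|² = (-23 − 11)/34 = -1.
Reflection = P − 2λn = (4, -1, 1) − (-2)·(-5, 3, 0) = (-6, 5, 1).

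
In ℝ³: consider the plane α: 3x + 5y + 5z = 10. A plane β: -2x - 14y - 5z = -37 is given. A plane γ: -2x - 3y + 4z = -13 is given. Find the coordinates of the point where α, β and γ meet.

(0, 3, -1)

Solving the 3×3 linear system 3x + 5y + 5z = 10, -2x - 14y - 5z = -37, -2x - 3y + 4z = -13 (e.g. by elimination or Cramer's rule, determinant = -233) gives (0, 3, -1).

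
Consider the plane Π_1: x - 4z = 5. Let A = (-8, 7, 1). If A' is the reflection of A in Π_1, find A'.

λ = (n·A − d)/|n|² = (-12 − 5)/17 = -1.
Reflection = A − 2λn = (-8, 7, 1) − (-2)·(1, 0, -4) = (-6, 7, -7).

(-6, 7, -7)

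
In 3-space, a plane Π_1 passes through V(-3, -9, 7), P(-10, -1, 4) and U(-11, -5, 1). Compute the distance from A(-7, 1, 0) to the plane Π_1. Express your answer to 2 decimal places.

VP = (-7, 8, -3), VU = (-8, 4, -6); a normal to Π_1 is VP × VU = (-36, -18, 36).
Using V: Π_1 has equation -36x - 18y + 36z = 522.
n·A − d = (-36)·(-7) + (-18)·(1) + (36)·(0) − 522 = -288; |n| = √2916.
Distance = |-288| / √2916 = 288/√2916 ≈ 5.33.

5.33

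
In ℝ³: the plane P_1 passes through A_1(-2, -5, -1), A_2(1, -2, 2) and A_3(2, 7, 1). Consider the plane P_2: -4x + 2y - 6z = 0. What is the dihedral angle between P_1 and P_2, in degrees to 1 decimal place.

87.6

A_1A_2 = (3, 3, 3), A_1A_3 = (4, 12, 2); a normal to P_1 is A_1A_2 × A_1A_3 = (-30, 6, 24).
Using A_1: P_1 has equation -30x + 6y + 24z = 6.
cos θ = |n₁·n₂| / (|n₁||n₂|) = |-12| / (√1512 · √56).
θ = arccos(0.04124) ≈ 87.6°.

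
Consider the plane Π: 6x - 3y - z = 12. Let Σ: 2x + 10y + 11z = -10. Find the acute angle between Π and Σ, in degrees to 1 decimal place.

73.4

cos θ = |n₁·n₂| / (|n₁||n₂|) = |-29| / (√46 · √225).
θ = arccos(0.28505) ≈ 73.4°.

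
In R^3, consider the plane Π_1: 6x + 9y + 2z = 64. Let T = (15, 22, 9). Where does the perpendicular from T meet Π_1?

(3, 4, 5)

Foot = T − λn with λ = (n·T − d)/|n|² = (306 − 64)/121 = 2.
Foot = (15, 22, 9) − 2·(6, 9, 2) = (3, 4, 5).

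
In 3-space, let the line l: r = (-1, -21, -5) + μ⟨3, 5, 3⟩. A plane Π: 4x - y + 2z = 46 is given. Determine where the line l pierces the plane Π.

(8, -6, 4)

Substitute r = (-1, -21, -5) + t(3, 5, 3) into the plane: 7 + 13t = 46, so t = 3.
Intersection: (-1, -21, -5) + 3·(3, 5, 3) = (8, -6, 4).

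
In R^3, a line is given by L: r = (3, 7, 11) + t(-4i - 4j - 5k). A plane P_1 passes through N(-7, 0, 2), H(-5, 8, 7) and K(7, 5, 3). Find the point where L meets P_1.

(-5, -1, 1)

NH = (2, 8, 5), NK = (14, 5, 1); a normal to P_1 is NH × NK = (-17, 68, -102).
Using N: P_1 has equation -17x + 68y - 102z = -85.
Substitute r = (3, 7, 11) + t(-4, -4, -5) into the plane: -697 + 306t = -85, so t = 2.
Intersection: (3, 7, 11) + 2·(-4, -4, -5) = (-5, -1, 1).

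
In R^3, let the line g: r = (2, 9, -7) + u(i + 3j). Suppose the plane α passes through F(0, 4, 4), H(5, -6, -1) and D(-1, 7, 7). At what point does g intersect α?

(-1, 0, -7)

FH = (5, -10, -5), FD = (-1, 3, 3); a normal to α is FH × FD = (-15, -10, 5).
Using F: α has equation -15x - 10y + 5z = -20.
Substitute r = (2, 9, -7) + t(1, 3, 0) into the plane: -155 + (-45)t = -20, so t = -3.
Intersection: (2, 9, -7) + (-3)·(1, 3, 0) = (-1, 0, -7).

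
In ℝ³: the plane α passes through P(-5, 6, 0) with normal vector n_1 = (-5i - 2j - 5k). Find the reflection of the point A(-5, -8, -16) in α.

α: n_1·r = n_1·P gives -5x - 2y - 5z = 13.
λ = (n·A − d)/|n|² = (121 − 13)/54 = 2.
Reflection = A − 2λn = (-5, -8, -16) − 4·(-5, -2, -5) = (15, 0, 4).

(15, 0, 4)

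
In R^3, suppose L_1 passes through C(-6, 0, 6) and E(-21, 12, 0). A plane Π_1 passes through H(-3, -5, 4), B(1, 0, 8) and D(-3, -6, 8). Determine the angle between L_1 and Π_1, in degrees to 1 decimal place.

64.3

A direction vector for L_1 is E − C = (-15, 12, -6).
HB = (4, 5, 4), HD = (0, -1, 4); a normal to Π_1 is HB × HD = (24, -16, -4).
Using H: Π_1 has equation 24x - 16y - 4z = -8.
sin θ = |n·v| / (|n||v|) = |-528| / (√848 · √405) = 0.90097.
θ ≈ 64.3°.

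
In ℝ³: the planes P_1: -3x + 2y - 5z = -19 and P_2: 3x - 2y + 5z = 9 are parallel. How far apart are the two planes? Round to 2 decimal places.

Rescale P_2 by 1/(-1): -3x + 2y - 5z = -9. Then distance = |-19 − (-9)| / √38 ≈ 1.62.

1.62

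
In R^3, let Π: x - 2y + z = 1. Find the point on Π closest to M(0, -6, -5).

(-1, -4, -6)

Foot = M − λn with λ = (n·M − d)/|n|² = (7 − 1)/6 = 1.
Foot = (0, -6, -5) − 1·(1, -2, 1) = (-1, -4, -6).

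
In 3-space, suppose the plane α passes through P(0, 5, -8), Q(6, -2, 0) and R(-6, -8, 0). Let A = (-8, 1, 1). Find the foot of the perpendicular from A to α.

(-6, -3, -4)

PQ = (6, -7, 8), PR = (-6, -13, 8); a normal to α is PQ × PR = (48, -96, -120).
Using P: α has equation 48x - 96y - 120z = 480.
Foot = A − λn with λ = (n·A − d)/|n|² = (-600 − 480)/25920 = -1/24.
Foot = (-8, 1, 1) − (-1/24)·(48, -96, -120) = (-6, -3, -4).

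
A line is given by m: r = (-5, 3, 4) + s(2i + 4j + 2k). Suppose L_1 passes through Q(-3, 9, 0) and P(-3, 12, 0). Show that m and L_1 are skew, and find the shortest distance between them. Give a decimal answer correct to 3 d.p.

4.243

A direction vector for L_1 is P − Q = (0, 3, 0).
Common perpendicular direction n = (2, 4, 2) × (0, 3, 0) = (-6, 0, 6).
With w = (-3, 9, 0) − (-5, 3, 4) = (2, 6, -4), w · n = -36.
Since n ≠ 0 the lines are not parallel, and w · n = -36 ≠ 0 so they do not intersect; hence they are skew.
Distance = |w · n| / |n| = |-36| / √72 ≈ 4.243.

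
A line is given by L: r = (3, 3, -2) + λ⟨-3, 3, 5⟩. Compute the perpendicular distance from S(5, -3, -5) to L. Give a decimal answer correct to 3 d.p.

3.692

Taking (3, 3, -2) on L with direction v = (-3, 3, 5): w = S − (3, 3, -2) = (2, -6, -3), and w × v = (-21, -1, -12).
Distance = |w × v| / |v| = √586 / √43 ≈ 3.692.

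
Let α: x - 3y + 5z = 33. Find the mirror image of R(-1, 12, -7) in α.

λ = (n·R − d)/|n|² = (-72 − 33)/35 = -3.
Reflection = R − 2λn = (-1, 12, -7) − (-6)·(1, -3, 5) = (5, -6, 23).

(5, -6, 23)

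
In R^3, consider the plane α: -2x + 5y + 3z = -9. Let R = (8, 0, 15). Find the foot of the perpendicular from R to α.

Foot = R − λn with λ = (n·R − d)/|n|² = (29 − (-9))/38 = 1.
Foot = (8, 0, 15) − 1·(-2, 5, 3) = (10, -5, 12).

(10, -5, 12)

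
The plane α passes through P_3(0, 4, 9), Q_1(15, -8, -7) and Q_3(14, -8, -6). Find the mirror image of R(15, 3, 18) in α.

P_3Q_1 = (15, -12, -16), P_3Q_3 = (14, -12, -15); a normal to α is P_3Q_1 × P_3Q_3 = (-12, 1, -12).
Using P_3: α has equation -12x + y - 12z = -104.
λ = (n·R − d)/|n|² = (-393 − (-104))/289 = -1.
Reflection = R − 2λn = (15, 3, 18) − (-2)·(-12, 1, -12) = (-9, 5, -6).

(-9, 5, -6)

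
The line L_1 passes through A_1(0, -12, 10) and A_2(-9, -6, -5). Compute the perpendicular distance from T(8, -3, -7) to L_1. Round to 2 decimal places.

A direction vector for L_1 is A_2 − A_1 = (-9, 6, -15).
Taking (0, -12, 10) on L_1 with direction v = (-9, 6, -15): w = T − (0, -12, 10) = (8, 9, -17), and w × v = (-33, 273, 129).
Distance = |w × v| / |v| = √92259 / √342 ≈ 16.42.

16.42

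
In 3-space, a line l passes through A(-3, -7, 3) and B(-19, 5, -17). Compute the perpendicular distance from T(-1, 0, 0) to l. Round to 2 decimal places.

A direction vector for l is B − A = (-16, 12, -20).
Taking (-3, -7, 3) on l with direction v = (-16, 12, -20): w = T − (-3, -7, 3) = (2, 7, -3), and w × v = (-104, 88, 136).
Distance = |w × v| / |v| = √37056 / √800 ≈ 6.81.

6.81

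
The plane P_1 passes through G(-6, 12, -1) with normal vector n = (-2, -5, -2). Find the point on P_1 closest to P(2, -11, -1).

P_1: n·r = n·G gives -2x - 5y - 2z = -46.
Foot = P − λn with λ = (n·P − d)/|n|² = (53 − (-46))/33 = 3.
Foot = (2, -11, -1) − 3·(-2, -5, -2) = (8, 4, 5).

(8, 4, 5)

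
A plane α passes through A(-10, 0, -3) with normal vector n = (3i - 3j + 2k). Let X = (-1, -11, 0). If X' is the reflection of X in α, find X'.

α: n·r = n·A gives 3x - 3y + 2z = -36.
λ = (n·X − d)/|n|² = (30 − (-36))/22 = 3.
Reflection = X − 2λn = (-1, -11, 0) − 6·(3, -3, 2) = (-19, 7, -12).

(-19, 7, -12)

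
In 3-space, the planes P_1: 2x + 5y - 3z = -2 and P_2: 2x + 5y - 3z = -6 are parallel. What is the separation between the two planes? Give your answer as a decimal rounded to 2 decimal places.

0.65

Same normal n = (2, 5, -3) with |n| = √38; distance = |-2 − (-6)| / |n| = 4/√38 ≈ 0.65.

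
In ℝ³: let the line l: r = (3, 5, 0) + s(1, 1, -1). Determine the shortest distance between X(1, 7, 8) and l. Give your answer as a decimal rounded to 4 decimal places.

7.1181

Taking (3, 5, 0) on l with direction v = (1, 1, -1): w = X − (3, 5, 0) = (-2, 2, 8), and w × v = (-10, 6, -4).
Distance = |w × v| / |v| = √152 / √3 ≈ 7.1181.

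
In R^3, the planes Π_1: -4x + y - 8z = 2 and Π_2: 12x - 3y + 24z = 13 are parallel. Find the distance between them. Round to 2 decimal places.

0.70

Rescale Π_2 by 1/(-3): -4x + y - 8z = -13/3. Then distance = |2 − (-13/3)| / √81 ≈ 0.70.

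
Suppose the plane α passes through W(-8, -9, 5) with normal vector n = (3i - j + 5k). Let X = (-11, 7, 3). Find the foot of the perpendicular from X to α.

(-8, 6, 8)

α: n·r = n·W gives 3x - y + 5z = 10.
Foot = X − λn with λ = (n·X − d)/|n|² = (-25 − 10)/35 = -1.
Foot = (-11, 7, 3) − (-1)·(3, -1, 5) = (-8, 6, 8).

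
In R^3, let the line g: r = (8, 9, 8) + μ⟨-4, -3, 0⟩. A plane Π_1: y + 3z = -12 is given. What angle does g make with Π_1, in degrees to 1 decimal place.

sin θ = |n·v| / (|n||v|) = |-3| / (√10 · √25) = 0.18974.
θ ≈ 10.9°.

10.9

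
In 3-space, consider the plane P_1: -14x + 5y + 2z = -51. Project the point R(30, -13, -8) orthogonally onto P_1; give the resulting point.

Foot = R − λn with λ = (n·R − d)/|n|² = (-501 − (-51))/225 = -2.
Foot = (30, -13, -8) − (-2)·(-14, 5, 2) = (2, -3, -4).

(2, -3, -4)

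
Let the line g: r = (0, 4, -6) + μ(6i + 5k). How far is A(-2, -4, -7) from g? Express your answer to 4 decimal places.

8.0164

Taking (0, 4, -6) on g with direction v = (6, 0, 5): w = A − (0, 4, -6) = (-2, -8, -1), and w × v = (-40, 4, 48).
Distance = |w × v| / |v| = √3920 / √61 ≈ 8.0164.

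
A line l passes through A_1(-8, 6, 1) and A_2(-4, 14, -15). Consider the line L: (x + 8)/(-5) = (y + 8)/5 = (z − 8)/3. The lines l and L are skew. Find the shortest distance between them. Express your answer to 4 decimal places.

A direction vector for l is A_2 − A_1 = (4, 8, -16).
L has direction (-5, 5, 3) through (-8, -8, 8).
Common perpendicular direction n = (4, 8, -16) × (-5, 5, 3) = (104, 68, 60).
With w = (-8, -8, 8) − (-8, 6, 1) = (0, -14, 7), w · n = -532.
Distance = |w · n| / |n| = |-532| / √19040 ≈ 3.8555.

3.8555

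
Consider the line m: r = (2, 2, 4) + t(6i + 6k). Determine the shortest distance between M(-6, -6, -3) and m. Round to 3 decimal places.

8.031

Taking (2, 2, 4) on m with direction v = (6, 0, 6): w = M − (2, 2, 4) = (-8, -8, -7), and w × v = (-48, 6, 48).
Distance = |w × v| / |v| = √4644 / √72 ≈ 8.031.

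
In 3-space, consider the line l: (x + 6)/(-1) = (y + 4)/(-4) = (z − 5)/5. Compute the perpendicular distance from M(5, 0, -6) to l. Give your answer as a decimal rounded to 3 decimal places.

9.895

l has direction (-1, -4, 5) through (-6, -4, 5).
Taking (-6, -4, 5) on l with direction v = (-1, -4, 5): w = M − (-6, -4, 5) = (11, 4, -11), and w × v = (-24, -44, -40).
Distance = |w × v| / |v| = √4112 / √42 ≈ 9.895.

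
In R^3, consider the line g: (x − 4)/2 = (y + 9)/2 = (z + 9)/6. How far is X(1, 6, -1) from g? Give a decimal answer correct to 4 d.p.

13.4232

g has direction (2, 2, 6) through (4, -9, -9).
Taking (4, -9, -9) on g with direction v = (2, 2, 6): w = X − (4, -9, -9) = (-3, 15, 8), and w × v = (74, 34, -36).
Distance = |w × v| / |v| = √7928 / √44 ≈ 13.4232.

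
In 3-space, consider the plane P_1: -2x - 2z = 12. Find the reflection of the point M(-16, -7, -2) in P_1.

λ = (n·M − d)/|n|² = (36 − 12)/8 = 3.
Reflection = M − 2λn = (-16, -7, -2) − 6·(-2, 0, -2) = (-4, -7, 10).

(-4, -7, 10)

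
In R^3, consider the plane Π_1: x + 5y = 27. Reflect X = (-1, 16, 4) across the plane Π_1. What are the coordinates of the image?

λ = (n·X − d)/|n|² = (79 − 27)/26 = 2.
Reflection = X − 2λn = (-1, 16, 4) − 4·(1, 5, 0) = (-5, -4, 4).

(-5, -4, 4)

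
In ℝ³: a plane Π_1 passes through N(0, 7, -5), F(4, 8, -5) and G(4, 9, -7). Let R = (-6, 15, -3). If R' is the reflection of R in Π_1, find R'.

NF = (4, 1, 0), NG = (4, 2, -2); a normal to Π_1 is NF × NG = (-2, 8, 4).
Using N: Π_1 has equation -2x + 8y + 4z = 36.
λ = (n·R − d)/|n|² = (120 − 36)/84 = 1.
Reflection = R − 2λn = (-6, 15, -3) − 2·(-2, 8, 4) = (-2, -1, -11).

(-2, -1, -11)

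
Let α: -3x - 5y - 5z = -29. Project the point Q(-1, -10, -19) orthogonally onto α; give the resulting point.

Foot = Q − λn with λ = (n·Q − d)/|n|² = (148 − (-29))/59 = 3.
Foot = (-1, -10, -19) − 3·(-3, -5, -5) = (8, 5, -4).

(8, 5, -4)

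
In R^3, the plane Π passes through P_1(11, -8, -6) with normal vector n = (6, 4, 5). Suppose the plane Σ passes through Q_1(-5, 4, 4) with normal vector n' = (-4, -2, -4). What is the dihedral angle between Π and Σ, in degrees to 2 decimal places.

9.01

Π: n·r = n·P_1 gives 6x + 4y + 5z = 4.
Σ: n'·r = n'·Q_1 gives -4x - 2y - 4z = -4.
cos θ = |n₁·n₂| / (|n₁||n₂|) = |-52| / (√77 · √36).
θ = arccos(0.98766) ≈ 9.01°.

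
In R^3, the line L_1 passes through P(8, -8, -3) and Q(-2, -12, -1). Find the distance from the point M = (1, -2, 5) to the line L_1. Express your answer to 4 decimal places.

A direction vector for L_1 is Q − P = (-10, -4, 2).
Taking (8, -8, -3) on L_1 with direction v = (-10, -4, 2): w = M − (8, -8, -3) = (-7, 6, 8), and w × v = (44, -66, 88).
Distance = |w × v| / |v| = √14036 / √120 ≈ 10.8151.

10.8151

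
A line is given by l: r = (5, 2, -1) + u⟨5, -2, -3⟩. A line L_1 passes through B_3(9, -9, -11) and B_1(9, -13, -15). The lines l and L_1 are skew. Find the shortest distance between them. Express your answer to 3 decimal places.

1.260

A direction vector for L_1 is B_1 − B_3 = (0, -4, -4).
Common perpendicular direction n = (5, -2, -3) × (0, -4, -4) = (-4, 20, -20).
With w = (9, -9, -11) − (5, 2, -1) = (4, -11, -10), w · n = -36.
Distance = |w · n| / |n| = |-36| / √816 ≈ 1.260.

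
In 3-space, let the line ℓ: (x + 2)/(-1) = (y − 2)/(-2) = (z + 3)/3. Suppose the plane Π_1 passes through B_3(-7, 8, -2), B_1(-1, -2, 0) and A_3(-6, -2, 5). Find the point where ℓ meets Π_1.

ℓ has direction (-1, -2, 3) through (-2, 2, -3).
B_3B_1 = (6, -10, 2), B_3A_3 = (1, -10, 7); a normal to Π_1 is B_3B_1 × B_3A_3 = (-50, -40, -50).
Using B_3: Π_1 has equation -50x - 40y - 50z = 130.
Substitute r = (-2, 2, -3) + t(-1, -2, 3) into the plane: 170 + (-20)t = 130, so t = 2.
Intersection: (-2, 2, -3) + 2·(-1, -2, 3) = (-4, -2, 3).

(-4, -2, 3)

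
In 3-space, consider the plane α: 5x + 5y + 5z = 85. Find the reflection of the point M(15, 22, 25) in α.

λ = (n·M − d)/|n|² = (310 − 85)/75 = 3.
Reflection = M − 2λn = (15, 22, 25) − 6·(5, 5, 5) = (-15, -8, -5).

(-15, -8, -5)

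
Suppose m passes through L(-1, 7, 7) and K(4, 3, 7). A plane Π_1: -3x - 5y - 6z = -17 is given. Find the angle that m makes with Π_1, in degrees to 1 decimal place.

5.4

A direction vector for m is K − L = (5, -4, 0).
sin θ = |n·v| / (|n||v|) = |5| / (√70 · √41) = 0.09333.
θ ≈ 5.4°.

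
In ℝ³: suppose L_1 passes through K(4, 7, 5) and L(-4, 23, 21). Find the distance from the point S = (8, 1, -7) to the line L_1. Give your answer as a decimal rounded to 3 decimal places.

4.269

A direction vector for L_1 is L − K = (-8, 16, 16).
Taking (4, 7, 5) on L_1 with direction v = (-8, 16, 16): w = S − (4, 7, 5) = (4, -6, -12), and w × v = (96, 32, 16).
Distance = |w × v| / |v| = √10496 / √576 ≈ 4.269.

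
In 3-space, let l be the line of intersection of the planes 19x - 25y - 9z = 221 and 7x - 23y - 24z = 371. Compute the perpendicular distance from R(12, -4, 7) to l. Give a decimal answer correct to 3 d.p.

21.366

Direction of l: (19, -25, -9) × (7, -23, -24) = (393, 393, -262).
A point on l: solving the two plane equations with x = 2 gives (2, -3, -12).
Taking (2, -3, -12) on l with direction v = (393, 393, -262): w = R − (2, -3, -12) = (10, -1, 19), and w × v = (-7205, 10087, 4323).
Distance = |w × v| / |v| = √172347923 / √377542 ≈ 21.366.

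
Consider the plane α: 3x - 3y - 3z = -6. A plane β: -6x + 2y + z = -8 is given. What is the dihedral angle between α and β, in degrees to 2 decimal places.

cos θ = |n₁·n₂| / (|n₁||n₂|) = |-27| / (√27 · √41).
θ = arccos(0.81150) ≈ 35.76°.

35.76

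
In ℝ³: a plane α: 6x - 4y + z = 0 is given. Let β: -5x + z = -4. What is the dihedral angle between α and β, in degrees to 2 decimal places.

38.63

cos θ = |n₁·n₂| / (|n₁||n₂|) = |-29| / (√53 · √26).
θ = arccos(0.78122) ≈ 38.63°.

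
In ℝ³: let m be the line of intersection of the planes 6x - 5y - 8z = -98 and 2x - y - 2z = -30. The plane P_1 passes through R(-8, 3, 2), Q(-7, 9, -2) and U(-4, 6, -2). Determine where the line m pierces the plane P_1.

(-10, -2, 6)

Direction of m: (6, -5, -8) × (2, -1, -2) = (2, -4, 4).
A point on m: solving the two plane equations with x = -8 gives (-8, -6, 10).
RQ = (1, 6, -4), RU = (4, 3, -4); a normal to P_1 is RQ × RU = (-12, -12, -21).
Using R: P_1 has equation -12x - 12y - 21z = 18.
Substitute r = (-8, -6, 10) + t(2, -4, 4) into the plane: -42 + (-60)t = 18, so t = -1.
Intersection: (-8, -6, 10) + (-1)·(2, -4, 4) = (-10, -2, 6).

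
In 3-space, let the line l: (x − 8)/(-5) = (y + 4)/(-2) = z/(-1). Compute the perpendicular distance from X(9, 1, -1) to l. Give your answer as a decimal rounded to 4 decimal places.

4.5240

l has direction (-5, -2, -1) through (8, -4, 0).
Taking (8, -4, 0) on l with direction v = (-5, -2, -1): w = X − (8, -4, 0) = (1, 5, -1), and w × v = (-7, 6, 23).
Distance = |w × v| / |v| = √614 / √30 ≈ 4.5240.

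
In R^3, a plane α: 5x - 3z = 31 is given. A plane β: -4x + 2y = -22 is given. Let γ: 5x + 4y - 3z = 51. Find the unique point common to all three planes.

Solving the 3×3 linear system 5x - 3z = 31, -4x + 2y = -22, 5x + 4y - 3z = 51 (e.g. by elimination or Cramer's rule, determinant = 48) gives (8, 5, 3).

(8, 5, 3)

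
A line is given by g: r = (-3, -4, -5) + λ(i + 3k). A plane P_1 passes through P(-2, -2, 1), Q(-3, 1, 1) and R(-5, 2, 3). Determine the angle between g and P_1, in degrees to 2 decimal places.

PQ = (-1, 3, 0), PR = (-3, 4, 2); a normal to P_1 is PQ × PR = (6, 2, 5).
Using P: P_1 has equation 6x + 2y + 5z = -11.
sin θ = |n·v| / (|n||v|) = |21| / (√65 · √10) = 0.82369.
θ ≈ 55.46°.

55.46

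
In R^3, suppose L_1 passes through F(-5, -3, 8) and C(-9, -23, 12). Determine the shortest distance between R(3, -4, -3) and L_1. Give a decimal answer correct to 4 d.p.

13.3694

A direction vector for L_1 is C − F = (-4, -20, 4).
Taking (-5, -3, 8) on L_1 with direction v = (-4, -20, 4): w = R − (-5, -3, 8) = (8, -1, -11), and w × v = (-224, 12, -164).
Distance = |w × v| / |v| = √77216 / √432 ≈ 13.3694.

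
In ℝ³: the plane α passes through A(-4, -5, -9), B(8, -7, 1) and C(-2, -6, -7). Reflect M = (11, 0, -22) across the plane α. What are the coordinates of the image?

(-7, 12, 2)

AB = (12, -2, 10), AC = (2, -1, 2); a normal to α is AB × AC = (6, -4, -8).
Using A: α has equation 6x - 4y - 8z = 68.
λ = (n·M − d)/|n|² = (242 − 68)/116 = 3/2.
Reflection = M − 2λn = (11, 0, -22) − 3·(6, -4, -8) = (-7, 12, 2).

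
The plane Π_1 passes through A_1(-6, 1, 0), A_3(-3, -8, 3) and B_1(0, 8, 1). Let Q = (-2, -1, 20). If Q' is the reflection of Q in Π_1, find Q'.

(10, -7, -10)

A_1A_3 = (3, -9, 3), A_1B_1 = (6, 7, 1); a normal to Π_1 is A_1A_3 × A_1B_1 = (-30, 15, 75).
Using A_1: Π_1 has equation -30x + 15y + 75z = 195.
λ = (n·Q − d)/|n|² = (1545 − 195)/6750 = 1/5.
Reflection = Q − 2λn = (-2, -1, 20) − (2/5)·(-30, 15, 75) = (10, -7, -10).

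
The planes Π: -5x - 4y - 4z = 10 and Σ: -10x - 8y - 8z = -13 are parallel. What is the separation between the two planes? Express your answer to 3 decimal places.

2.185

Rescale Σ by 1/2: -5x - 4y - 4z = -13/2. Then distance = |10 − (-13/2)| / √57 ≈ 2.185.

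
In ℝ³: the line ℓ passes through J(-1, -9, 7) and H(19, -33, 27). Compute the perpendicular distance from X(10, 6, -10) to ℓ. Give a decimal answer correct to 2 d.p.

21.62

A direction vector for ℓ is H − J = (20, -24, 20).
Taking (-1, -9, 7) on ℓ with direction v = (20, -24, 20): w = X − (-1, -9, 7) = (11, 15, -17), and w × v = (-108, -560, -564).
Distance = |w × v| / |v| = √643360 / √1376 ≈ 21.62.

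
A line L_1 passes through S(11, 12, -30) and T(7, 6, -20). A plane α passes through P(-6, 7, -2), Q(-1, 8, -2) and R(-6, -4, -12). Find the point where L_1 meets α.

(3, 0, -10)

A direction vector for L_1 is T − S = (-4, -6, 10).
PQ = (5, 1, 0), PR = (0, -11, -10); a normal to α is PQ × PR = (-10, 50, -55).
Using P: α has equation -10x + 50y - 55z = 520.
Substitute r = (11, 12, -30) + t(-4, -6, 10) into the plane: 2140 + (-810)t = 520, so t = 2.
Intersection: (11, 12, -30) + 2·(-4, -6, 10) = (3, 0, -10).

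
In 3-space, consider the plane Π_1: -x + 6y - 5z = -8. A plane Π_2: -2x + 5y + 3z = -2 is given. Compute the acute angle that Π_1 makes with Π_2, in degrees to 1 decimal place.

69.5

cos θ = |n₁·n₂| / (|n₁||n₂|) = |17| / (√62 · √38).
θ = arccos(0.35024) ≈ 69.5°.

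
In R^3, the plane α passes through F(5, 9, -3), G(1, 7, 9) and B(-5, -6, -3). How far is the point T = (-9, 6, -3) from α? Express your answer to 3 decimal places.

9.818

FG = (-4, -2, 12), FB = (-10, -15, 0); a normal to α is FG × FB = (180, -120, 40).
Using F: α has equation 180x - 120y + 40z = -300.
n·T − d = (180)·(-9) + (-120)·(6) + (40)·(-3) − (-300) = -2160; |n| = √48400.
Distance = |-2160| / √48400 = 2160/√48400 ≈ 9.818.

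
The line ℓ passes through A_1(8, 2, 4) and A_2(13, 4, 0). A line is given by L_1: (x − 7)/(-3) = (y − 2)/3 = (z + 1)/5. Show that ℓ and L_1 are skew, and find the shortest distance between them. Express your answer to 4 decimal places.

3.8397

A direction vector for ℓ is A_2 − A_1 = (5, 2, -4).
L_1 has direction (-3, 3, 5) through (7, 2, -1).
Common perpendicular direction n = (5, 2, -4) × (-3, 3, 5) = (22, -13, 21).
With w = (7, 2, -1) − (8, 2, 4) = (-1, 0, -5), w · n = -127.
Since n ≠ 0 the lines are not parallel, and w · n = -127 ≠ 0 so they do not intersect; hence they are skew.
Distance = |w · n| / |n| = |-127| / √1094 ≈ 3.8397.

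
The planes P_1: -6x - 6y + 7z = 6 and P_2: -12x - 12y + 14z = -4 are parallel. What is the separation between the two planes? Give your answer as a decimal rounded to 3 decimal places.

Rescale P_2 by 1/2: -6x - 6y + 7z = -2. Then distance = |6 − (-2)| / √121 ≈ 0.727.

0.727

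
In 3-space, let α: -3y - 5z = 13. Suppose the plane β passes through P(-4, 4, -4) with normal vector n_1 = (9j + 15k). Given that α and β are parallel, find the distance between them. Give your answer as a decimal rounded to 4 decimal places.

0.8575

β: n_1·r = n_1·P gives 9y + 15z = -24.
Rescale β by 1/(-3): -3y - 5z = 8. Then distance = |13 − 8| / √34 ≈ 0.8575.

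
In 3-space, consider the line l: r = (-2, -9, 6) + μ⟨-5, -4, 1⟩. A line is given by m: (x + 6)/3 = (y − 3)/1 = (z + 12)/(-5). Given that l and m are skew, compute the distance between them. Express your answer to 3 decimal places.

m has direction (3, 1, -5) through (-6, 3, -12).
Common perpendicular direction n = (-5, -4, 1) × (3, 1, -5) = (19, -22, 7).
With w = (-6, 3, -12) − (-2, -9, 6) = (-4, 12, -18), w · n = -466.
Distance = |w · n| / |n| = |-466| / √894 ≈ 15.585.

15.585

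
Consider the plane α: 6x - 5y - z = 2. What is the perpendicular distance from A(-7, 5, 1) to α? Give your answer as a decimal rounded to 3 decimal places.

8.890

n·A − d = (6)·(-7) + (-5)·(5) + (-1)·(1) − 2 = -70; |n| = √62.
Distance = |-70| / √62 = 70/√62 ≈ 8.890.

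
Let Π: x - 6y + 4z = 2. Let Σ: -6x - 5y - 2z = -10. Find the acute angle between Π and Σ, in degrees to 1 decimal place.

cos θ = |n₁·n₂| / (|n₁||n₂|) = |16| / (√53 · √65).
θ = arccos(0.27260) ≈ 74.2°.

74.2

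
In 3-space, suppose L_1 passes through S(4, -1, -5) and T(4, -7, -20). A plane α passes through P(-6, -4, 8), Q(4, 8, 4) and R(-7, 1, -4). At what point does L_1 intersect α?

A direction vector for L_1 is T − S = (0, -6, -15).
PQ = (10, 12, -4), PR = (-1, 5, -12); a normal to α is PQ × PR = (-124, 124, 62).
Using P: α has equation -124x + 124y + 62z = 744.
Substitute r = (4, -1, -5) + t(0, -6, -15) into the plane: -930 + (-1674)t = 744, so t = -1.
Intersection: (4, -1, -5) + (-1)·(0, -6, -15) = (4, 5, 10).

(4, 5, 10)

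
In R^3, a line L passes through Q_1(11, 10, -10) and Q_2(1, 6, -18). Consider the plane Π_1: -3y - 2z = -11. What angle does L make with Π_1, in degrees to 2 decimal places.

35.37

A direction vector for L is Q_2 − Q_1 = (-10, -4, -8).
sin θ = |n·v| / (|n||v|) = |28| / (√13 · √180) = 0.57883.
θ ≈ 35.37°.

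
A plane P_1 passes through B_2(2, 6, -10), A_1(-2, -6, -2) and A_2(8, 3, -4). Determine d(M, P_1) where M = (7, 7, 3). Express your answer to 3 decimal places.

7.662

B_2A_1 = (-4, -12, 8), B_2A_2 = (6, -3, 6); a normal to P_1 is B_2A_1 × B_2A_2 = (-48, 72, 84).
Using B_2: P_1 has equation -48x + 72y + 84z = -504.
n·M − d = (-48)·(7) + (72)·(7) + (84)·(3) − (-504) = 924; |n| = √14544.
Distance = |924| / √14544 = 924/√14544 ≈ 7.662.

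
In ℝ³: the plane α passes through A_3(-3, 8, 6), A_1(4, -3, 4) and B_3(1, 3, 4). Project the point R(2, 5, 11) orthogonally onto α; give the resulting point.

(-2, 3, 8)

A_3A_1 = (7, -11, -2), A_3B_3 = (4, -5, -2); a normal to α is A_3A_1 × A_3B_3 = (12, 6, 9).
Using A_3: α has equation 12x + 6y + 9z = 66.
Foot = R − λn with λ = (n·R − d)/|n|² = (153 − 66)/261 = 1/3.
Foot = (2, 5, 11) − (1/3)·(12, 6, 9) = (-2, 3, 8).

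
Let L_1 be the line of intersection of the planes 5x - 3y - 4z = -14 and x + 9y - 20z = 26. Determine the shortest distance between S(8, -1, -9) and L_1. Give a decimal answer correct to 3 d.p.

Direction of L_1: (5, -3, -4) × (1, 9, -20) = (96, 96, 48).
A point on L_1: solving the two plane equations with x = -3 gives (-3, 1, -1).
Taking (-3, 1, -1) on L_1 with direction v = (96, 96, 48): w = S − (-3, 1, -1) = (11, -2, -8), and w × v = (672, -1296, 1248).
Distance = |w × v| / |v| = √3688704 / √20736 ≈ 13.337.

13.337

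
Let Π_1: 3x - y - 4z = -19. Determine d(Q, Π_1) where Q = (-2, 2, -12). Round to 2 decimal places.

n·Q − d = (3)·(-2) + (-1)·(2) + (-4)·(-12) − (-19) = 59; |n| = √26.
Distance = |59| / √26 = 59/√26 ≈ 11.57.

11.57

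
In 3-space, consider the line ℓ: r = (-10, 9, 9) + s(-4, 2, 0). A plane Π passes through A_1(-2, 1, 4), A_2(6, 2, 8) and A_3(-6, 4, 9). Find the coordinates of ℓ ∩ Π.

(2, 3, 9)

A_1A_2 = (8, 1, 4), A_1A_3 = (-4, 3, 5); a normal to Π is A_1A_2 × A_1A_3 = (-7, -56, 28).
Using A_1: Π has equation -7x - 56y + 28z = 70.
Substitute r = (-10, 9, 9) + t(-4, 2, 0) into the plane: -182 + (-84)t = 70, so t = -3.
Intersection: (-10, 9, 9) + (-3)·(-4, 2, 0) = (2, 3, 9).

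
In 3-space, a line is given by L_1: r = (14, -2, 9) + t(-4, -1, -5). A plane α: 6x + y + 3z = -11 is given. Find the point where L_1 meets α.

(2, -5, -6)

Substitute r = (14, -2, 9) + t(-4, -1, -5) into the plane: 109 + (-40)t = -11, so t = 3.
Intersection: (14, -2, 9) + 3·(-4, -1, -5) = (2, -5, -6).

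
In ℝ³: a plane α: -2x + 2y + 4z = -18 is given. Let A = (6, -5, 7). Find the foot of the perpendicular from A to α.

(8, -7, 3)

Foot = A − λn with λ = (n·A − d)/|n|² = (6 − (-18))/24 = 1.
Foot = (6, -5, 7) − 1·(-2, 2, 4) = (8, -7, 3).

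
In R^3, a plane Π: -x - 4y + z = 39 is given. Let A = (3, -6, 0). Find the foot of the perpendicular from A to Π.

(2, -10, 1)

Foot = A − λn with λ = (n·A − d)/|n|² = (21 − 39)/18 = -1.
Foot = (3, -6, 0) − (-1)·(-1, -4, 1) = (2, -10, 1).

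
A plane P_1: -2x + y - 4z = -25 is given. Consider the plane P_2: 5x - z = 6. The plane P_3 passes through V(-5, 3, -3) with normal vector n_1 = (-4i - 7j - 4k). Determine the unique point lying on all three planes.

(2, -5, 4)

P_3: n_1·r = n_1·V gives -4x - 7y - 4z = 11.
Solving the 3×3 linear system -2x + y - 4z = -25, 5x - z = 6, -4x - 7y - 4z = 11 (e.g. by elimination or Cramer's rule, determinant = 178) gives (2, -5, 4).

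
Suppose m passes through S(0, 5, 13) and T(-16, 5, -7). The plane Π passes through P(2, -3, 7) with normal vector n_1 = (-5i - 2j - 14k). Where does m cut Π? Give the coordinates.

A direction vector for m is T − S = (-16, 0, -20).
Π: n_1·r = n_1·P gives -5x - 2y - 14z = -102.
Substitute r = (0, 5, 13) + t(-16, 0, -20) into the plane: -192 + 360t = -102, so t = 1/4.
Intersection: (0, 5, 13) + (1/4)·(-16, 0, -20) = (-4, 5, 8).

(-4, 5, 8)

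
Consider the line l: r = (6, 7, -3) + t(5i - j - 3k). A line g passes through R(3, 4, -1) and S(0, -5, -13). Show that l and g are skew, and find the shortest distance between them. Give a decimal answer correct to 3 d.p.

3.022

A direction vector for g is S − R = (-3, -9, -12).
Common perpendicular direction n = (5, -1, -3) × (-3, -9, -12) = (-15, 69, -48).
With w = (3, 4, -1) − (6, 7, -3) = (-3, -3, 2), w · n = -258.
Since n ≠ 0 the lines are not parallel, and w · n = -258 ≠ 0 so they do not intersect; hence they are skew.
Distance = |w · n| / |n| = |-258| / √7290 ≈ 3.022.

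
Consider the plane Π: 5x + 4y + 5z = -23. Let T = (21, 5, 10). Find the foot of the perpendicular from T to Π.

Foot = T − λn with λ = (n·T − d)/|n|² = (175 − (-23))/66 = 3.
Foot = (21, 5, 10) − 3·(5, 4, 5) = (6, -7, -5).

(6, -7, -5)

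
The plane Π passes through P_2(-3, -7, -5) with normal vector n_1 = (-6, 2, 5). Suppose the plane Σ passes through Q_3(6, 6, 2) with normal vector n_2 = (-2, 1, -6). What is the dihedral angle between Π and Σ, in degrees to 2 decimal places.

71.94

Π: n_1·r = n_1·P_2 gives -6x + 2y + 5z = -21.
Σ: n_2·r = n_2·Q_3 gives -2x + y - 6z = -18.
cos θ = |n₁·n₂| / (|n₁||n₂|) = |-16| / (√65 · √41).
θ = arccos(0.30994) ≈ 71.94°.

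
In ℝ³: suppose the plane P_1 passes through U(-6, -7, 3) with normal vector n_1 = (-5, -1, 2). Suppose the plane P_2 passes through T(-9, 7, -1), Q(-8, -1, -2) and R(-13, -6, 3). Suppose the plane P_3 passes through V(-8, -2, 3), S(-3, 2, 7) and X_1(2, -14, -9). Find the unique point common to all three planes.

P_1: n_1·r = n_1·U gives -5x - y + 2z = 43.
TQ = (1, -8, -1), TR = (-4, -13, 4); a normal to P_2 is TQ × TR = (-45, 0, -45).
Using T: P_2 has equation -45x - 45z = 450.
VS = (5, 4, 4), VX_1 = (10, -12, -12); a normal to P_3 is VS × VX_1 = (0, 100, -100).
Using V: P_3 has equation 100y - 100z = -500.
Solving the 3×3 linear system -5x - y + 2z = 43, -45x - 45z = 450, 100y - 100z = -500 (e.g. by elimination or Cramer's rule, determinant = -27000) gives (-8, -7, -2).

(-8, -7, -2)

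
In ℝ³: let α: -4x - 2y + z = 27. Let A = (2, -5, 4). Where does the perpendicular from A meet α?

(-2, -7, 5)

Foot = A − λn with λ = (n·A − d)/|n|² = (6 − 27)/21 = -1.
Foot = (2, -5, 4) − (-1)·(-4, -2, 1) = (-2, -7, 5).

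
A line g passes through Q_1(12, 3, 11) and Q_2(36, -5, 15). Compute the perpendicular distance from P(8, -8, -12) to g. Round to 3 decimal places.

A direction vector for g is Q_2 − Q_1 = (24, -8, 4).
Taking (12, 3, 11) on g with direction v = (24, -8, 4): w = P − (12, 3, 11) = (-4, -11, -23), and w × v = (-228, -536, 296).
Distance = |w × v| / |v| = √426896 / √656 ≈ 25.510.

25.510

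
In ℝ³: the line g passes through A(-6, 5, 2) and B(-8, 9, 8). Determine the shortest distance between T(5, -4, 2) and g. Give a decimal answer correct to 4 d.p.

A direction vector for g is B − A = (-2, 4, 6).
Taking (-6, 5, 2) on g with direction v = (-2, 4, 6): w = T − (-6, 5, 2) = (11, -9, 0), and w × v = (-54, -66, 26).
Distance = |w × v| / |v| = √7948 / √56 ≈ 11.9134.

11.9134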